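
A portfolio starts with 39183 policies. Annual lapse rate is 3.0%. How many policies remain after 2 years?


remaining = initial * (1 - lapse)^years
= 39183 * (1 - 0.03)^2
= 39183 * 0.9409
= 36867.2847


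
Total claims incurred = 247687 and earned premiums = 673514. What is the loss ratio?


Loss ratio = claims / premiums
= 247687 / 673514
= 0.3678


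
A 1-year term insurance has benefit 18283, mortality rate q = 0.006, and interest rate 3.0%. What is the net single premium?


NSP = benefit * q * v
v = 1/(1+i) = 0.970874
NSP = 18283 * 0.006 * 0.970874
= 106.5029


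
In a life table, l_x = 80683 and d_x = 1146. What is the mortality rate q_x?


q_x = d_x / l_x
= 1146 / 80683
= 0.0142


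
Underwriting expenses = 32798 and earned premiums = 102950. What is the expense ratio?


Expense ratio = expenses / premiums
= 32798 / 102950
= 0.3186


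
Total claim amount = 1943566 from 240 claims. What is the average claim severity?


severity = total / number
= 1943566 / 240
= 8098.1917


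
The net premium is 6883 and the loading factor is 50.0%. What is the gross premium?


Gross = net * (1 + loading)
= 6883 * (1 + 0.5)
= 6883 * 1.5
= 10324.5


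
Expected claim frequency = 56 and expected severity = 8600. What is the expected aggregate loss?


E[S] = E[N] * E[X]
= 56 * 8600
= 481600


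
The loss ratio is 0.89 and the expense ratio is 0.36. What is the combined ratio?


Combined ratio = loss ratio + expense ratio
= 0.89 + 0.36
= 1.25


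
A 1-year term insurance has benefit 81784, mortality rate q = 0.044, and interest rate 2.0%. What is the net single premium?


NSP = benefit * q * v
v = 1/(1+i) = 0.980392
NSP = 81784 * 0.044 * 0.980392
= 3527.9373


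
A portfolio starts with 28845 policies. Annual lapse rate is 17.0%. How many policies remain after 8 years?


remaining = initial * (1 - lapse)^years
= 28845 * (1 - 0.17)^8
= 28845 * 0.225229
= 6496.7369


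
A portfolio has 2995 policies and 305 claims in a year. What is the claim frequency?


frequency = claims / policies
= 305 / 2995
= 0.1018


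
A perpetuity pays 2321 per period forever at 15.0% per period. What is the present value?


PV = PMT / i
= 2321 / 0.15
= 15473.3333


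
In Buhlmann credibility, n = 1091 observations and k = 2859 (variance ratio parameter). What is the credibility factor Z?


Z = n / (n + k)
= 1091 / (1091 + 2859)
= 1091 / 3950
= 0.2762


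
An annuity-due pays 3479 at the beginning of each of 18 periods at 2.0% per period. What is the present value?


PV_due = PMT * (1-(1+i)^(-n))/i * (1+i)
PV_immediate = 52157.2767
PV_due = 52157.2767 * 1.02
= 53200.4223


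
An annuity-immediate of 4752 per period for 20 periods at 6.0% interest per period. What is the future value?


FV = PMT * ((1+i)^n - 1) / i
= 4752 * ((1.06)^20 - 1) / 0.06
= 4752 * (3.207135 - 1) / 0.06
= 174805.1294


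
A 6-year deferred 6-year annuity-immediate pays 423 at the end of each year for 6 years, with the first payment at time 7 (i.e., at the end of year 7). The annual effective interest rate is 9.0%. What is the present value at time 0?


PV at time 6 of the 6-year annuity-immediate:
a_n = 423 * (1-(1+0.09)^(-6))/0.09 = 1897.5436
Discount back 6 years to time 0:
PV = 1897.5436 * (1+0.09)^(-6)
= 1897.5436 * 0.596267
= 1131.4432


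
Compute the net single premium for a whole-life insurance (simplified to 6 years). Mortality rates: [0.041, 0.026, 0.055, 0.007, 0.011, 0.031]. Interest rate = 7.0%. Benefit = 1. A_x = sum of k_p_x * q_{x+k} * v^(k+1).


v = 0.934579
Year 0: k_p_x=1.0, q=0.041, term=0.038318
Year 1: k_p_x=0.959, q=0.026, term=0.021778
Year 2: k_p_x=0.934066, q=0.055, term=0.041936
Year 3: k_p_x=0.882692, q=0.007, term=0.004714
Year 4: k_p_x=0.876514, q=0.011, term=0.006874
Year 5: k_p_x=0.866872, q=0.031, term=0.017907
A_x = 0.1315


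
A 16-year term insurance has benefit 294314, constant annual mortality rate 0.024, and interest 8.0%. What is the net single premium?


NSP = benefit * sum_{k=0}^{n-1} k_p_x * q * v^(k+1)
With constant q=0.024, v=0.925926
Sum = 0.185103
NSP = 294314 * 0.185103
= 54478.4127


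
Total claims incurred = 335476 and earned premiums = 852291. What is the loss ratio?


Loss ratio = claims / premiums
= 335476 / 852291
= 0.3936


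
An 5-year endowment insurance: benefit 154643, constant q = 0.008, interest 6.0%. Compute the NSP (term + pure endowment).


Term component = 5133.3784
Pure endowment = 5_p_x * v^5 * benefit = 0.960635 * 0.747258 * 154643 = 111009.2838
NSP = 116142.6622


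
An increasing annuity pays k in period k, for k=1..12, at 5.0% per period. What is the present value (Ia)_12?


(Ia)_n = sum_{k=1}^{n} k * v^k, v = 1/(1+i)
v = 0.952381
Sum computed term by term:
(Ia)_12 = 52.4873


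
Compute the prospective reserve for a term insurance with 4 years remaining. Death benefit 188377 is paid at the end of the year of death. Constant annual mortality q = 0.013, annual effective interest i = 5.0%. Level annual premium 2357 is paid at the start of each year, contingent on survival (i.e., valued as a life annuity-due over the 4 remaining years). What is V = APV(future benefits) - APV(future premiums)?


v = 1/(1+i) = 0.952381
APV(future benefits) per unit = sum_{k=0}^{3} k_p_x * q * v^(k+1) = 0.045242
APV(future benefits) = 188377 * 0.045242 = 8522.6046
Life annuity-due factor ä_{x:4} = sum_{k=0}^{3} k_p_x * v^k = 3.654184
APV(future premiums) = 2357 * 3.654184 = 8612.9117
V = 8522.6046 - 8612.9117
= -90.3071


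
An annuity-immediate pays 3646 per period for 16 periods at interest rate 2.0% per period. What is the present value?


PV = PMT * (1 - (1+i)^(-n)) / i
= 3646 * (1 - (1+0.02)^(-16)) / 0.02
= 3646 * (1 - 0.728446) / 0.02
= 3646 * 13.577709
= 49504.3282


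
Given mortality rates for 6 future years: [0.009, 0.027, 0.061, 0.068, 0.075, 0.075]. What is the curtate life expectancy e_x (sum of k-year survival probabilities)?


e_x = sum_{k=1}^{n} k_p_x
k_p_x values:
  1_p_x = 0.991
  2_p_x = 0.964243
  3_p_x = 0.905424
  4_p_x = 0.843855
  5_p_x = 0.780566
  6_p_x = 0.722024
e_x = 5.2071


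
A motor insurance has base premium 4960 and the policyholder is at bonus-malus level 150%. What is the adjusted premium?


adjusted = base * BM_level / 100
= 4960 * 150 / 100
= 4960 * 1.5
= 7440.0


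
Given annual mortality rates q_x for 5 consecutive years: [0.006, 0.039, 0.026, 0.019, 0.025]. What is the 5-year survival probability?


p_k = 1 - q_k for each year
Survival = product of (1 - q_k)
= 0.994 * 0.961 * 0.974 * 0.981 * 0.975
= 0.8899


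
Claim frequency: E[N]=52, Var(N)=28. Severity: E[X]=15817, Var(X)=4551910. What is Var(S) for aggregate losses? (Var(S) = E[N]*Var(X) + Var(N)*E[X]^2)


Var(S) = E[N]*Var(X) + Var(N)*E[X]^2
= 52*4551910 + 28*15817^2
= 236699320 + 7004969692
= 7.2417e+09


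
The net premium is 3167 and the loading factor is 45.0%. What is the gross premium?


Gross = net * (1 + loading)
= 3167 * (1 + 0.45)
= 3167 * 1.45
= 4592.15


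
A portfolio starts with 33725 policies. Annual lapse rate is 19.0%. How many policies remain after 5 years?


remaining = initial * (1 - lapse)^years
= 33725 * (1 - 0.19)^5
= 33725 * 0.348678
= 11759.1804


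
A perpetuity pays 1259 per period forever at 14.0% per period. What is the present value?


PV = PMT / i
= 1259 / 0.14
= 8992.8571


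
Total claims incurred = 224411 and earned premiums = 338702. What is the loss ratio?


Loss ratio = claims / premiums
= 224411 / 338702
= 0.6626


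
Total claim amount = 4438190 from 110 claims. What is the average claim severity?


severity = total / number
= 4438190 / 110
= 40347.1818


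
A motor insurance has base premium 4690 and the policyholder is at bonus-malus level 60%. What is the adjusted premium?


adjusted = base * BM_level / 100
= 4690 * 60 / 100
= 4690 * 0.6
= 2814.0


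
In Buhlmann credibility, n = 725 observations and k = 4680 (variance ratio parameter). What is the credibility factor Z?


Z = n / (n + k)
= 725 / (725 + 4680)
= 725 / 5405
= 0.1341


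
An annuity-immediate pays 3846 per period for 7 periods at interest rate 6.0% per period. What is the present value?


PV = PMT * (1 - (1+i)^(-n)) / i
= 3846 * (1 - (1+0.06)^(-7)) / 0.06
= 3846 * (1 - 0.665057) / 0.06
= 3846 * 5.582381
= 21469.839


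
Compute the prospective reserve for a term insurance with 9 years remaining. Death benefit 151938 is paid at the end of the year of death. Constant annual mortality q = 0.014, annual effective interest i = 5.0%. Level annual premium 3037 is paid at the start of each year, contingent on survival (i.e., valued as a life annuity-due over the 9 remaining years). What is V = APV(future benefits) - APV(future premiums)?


v = 1/(1+i) = 0.952381
APV(future benefits) per unit = sum_{k=0}^{8} k_p_x * q * v^(k+1) = 0.094546
APV(future benefits) = 151938 * 0.094546 = 14365.0857
Life annuity-due factor ä_{x:9} = sum_{k=0}^{8} k_p_x * v^k = 7.090928
APV(future premiums) = 3037 * 7.090928 = 21535.1486
V = 14365.0857 - 21535.1486
= -7170.0628


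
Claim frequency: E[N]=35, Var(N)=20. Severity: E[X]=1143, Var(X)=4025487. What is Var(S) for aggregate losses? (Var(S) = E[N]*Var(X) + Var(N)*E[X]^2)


Var(S) = E[N]*Var(X) + Var(N)*E[X]^2
= 35*4025487 + 20*1143^2
= 140892045 + 26128980
= 1.6702e+08


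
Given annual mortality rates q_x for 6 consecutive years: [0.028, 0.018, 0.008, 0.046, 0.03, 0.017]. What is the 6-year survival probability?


p_k = 1 - q_k for each year
Survival = product of (1 - q_k)
= 0.972 * 0.982 * 0.992 * 0.954 * 0.97 * 0.983
= 0.8613


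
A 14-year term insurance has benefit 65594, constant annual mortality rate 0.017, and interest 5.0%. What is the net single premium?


NSP = benefit * sum_{k=0}^{n-1} k_p_x * q * v^(k+1)
With constant q=0.017, v=0.952381
Sum = 0.152928
NSP = 65594 * 0.152928
= 10031.186


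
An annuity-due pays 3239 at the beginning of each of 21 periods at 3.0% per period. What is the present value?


PV_due = PMT * (1-(1+i)^(-n))/i * (1+i)
PV_immediate = 49929.2632
PV_due = 49929.2632 * 1.03
= 51427.1411


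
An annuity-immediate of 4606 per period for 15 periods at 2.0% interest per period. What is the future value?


FV = PMT * ((1+i)^n - 1) / i
= 4606 * ((1.02)^15 - 1) / 0.02
= 4606 * (1.345868 - 1) / 0.02
= 79653.4783


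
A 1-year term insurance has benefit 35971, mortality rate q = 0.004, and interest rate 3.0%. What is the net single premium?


NSP = benefit * q * v
v = 1/(1+i) = 0.970874
NSP = 35971 * 0.004 * 0.970874
= 139.6932


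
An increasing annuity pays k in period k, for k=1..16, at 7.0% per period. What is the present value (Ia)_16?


(Ia)_n = sum_{k=1}^{n} k * v^k, v = 1/(1+i)
v = 0.934579
Sum computed term by term:
(Ia)_16 = 66.9737


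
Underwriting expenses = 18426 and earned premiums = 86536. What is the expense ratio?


Expense ratio = expenses / premiums
= 18426 / 86536
= 0.2129


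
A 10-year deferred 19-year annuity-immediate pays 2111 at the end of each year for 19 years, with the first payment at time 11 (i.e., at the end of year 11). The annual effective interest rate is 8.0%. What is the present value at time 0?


PV at time 10 of the 19-year annuity-immediate:
a_n = 2111 * (1-(1+0.08)^(-19))/0.08 = 20273.1979
Discount back 10 years to time 0:
PV = 20273.1979 * (1+0.08)^(-10)
= 20273.1979 * 0.463193
= 9390.4133


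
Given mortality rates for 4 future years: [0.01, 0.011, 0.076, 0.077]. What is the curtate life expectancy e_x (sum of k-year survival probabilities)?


e_x = sum_{k=1}^{n} k_p_x
k_p_x values:
  1_p_x = 0.99
  2_p_x = 0.97911
  3_p_x = 0.904698
  4_p_x = 0.835036
e_x = 3.7088


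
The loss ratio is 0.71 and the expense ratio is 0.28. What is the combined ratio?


Combined ratio = loss ratio + expense ratio
= 0.71 + 0.28
= 0.99


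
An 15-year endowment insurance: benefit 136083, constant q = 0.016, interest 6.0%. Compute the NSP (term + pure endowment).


Term component = 19263.7396
Pure endowment = 15_p_x * v^15 * benefit = 0.785103 * 0.417265 * 136083 = 44580.2369
NSP = 63843.9765


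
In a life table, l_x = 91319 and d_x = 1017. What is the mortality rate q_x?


q_x = d_x / l_x
= 1017 / 91319
= 0.0111


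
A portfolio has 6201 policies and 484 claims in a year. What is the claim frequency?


frequency = claims / policies
= 484 / 6201
= 0.0781


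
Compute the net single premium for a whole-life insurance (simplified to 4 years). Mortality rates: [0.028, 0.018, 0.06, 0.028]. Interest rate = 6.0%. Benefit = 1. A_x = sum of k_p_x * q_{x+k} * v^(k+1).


v = 0.943396
Year 0: k_p_x=1.0, q=0.028, term=0.026415
Year 1: k_p_x=0.972, q=0.018, term=0.015571
Year 2: k_p_x=0.954504, q=0.06, term=0.048085
Year 3: k_p_x=0.897234, q=0.028, term=0.019899
A_x = 0.11


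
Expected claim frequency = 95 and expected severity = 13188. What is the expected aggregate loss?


E[S] = E[N] * E[X]
= 95 * 13188
= 1.2529e+06


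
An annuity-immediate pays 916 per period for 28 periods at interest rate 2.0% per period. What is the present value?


PV = PMT * (1 - (1+i)^(-n)) / i
= 916 * (1 - (1+0.02)^(-28)) / 0.02
= 916 * (1 - 0.574375) / 0.02
= 916 * 21.281272
= 19493.6455


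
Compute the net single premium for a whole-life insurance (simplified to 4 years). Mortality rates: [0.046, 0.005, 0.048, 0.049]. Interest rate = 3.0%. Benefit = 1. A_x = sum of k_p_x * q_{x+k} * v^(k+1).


v = 0.970874
Year 0: k_p_x=1.0, q=0.046, term=0.04466
Year 1: k_p_x=0.954, q=0.005, term=0.004496
Year 2: k_p_x=0.94923, q=0.048, term=0.041697
Year 3: k_p_x=0.903667, q=0.049, term=0.039342
A_x = 0.1302


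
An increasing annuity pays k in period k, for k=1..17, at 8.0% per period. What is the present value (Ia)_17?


(Ia)_n = sum_{k=1}^{n} k * v^k, v = 1/(1+i)
v = 0.925926
Sum computed term by term:
(Ia)_17 = 65.71


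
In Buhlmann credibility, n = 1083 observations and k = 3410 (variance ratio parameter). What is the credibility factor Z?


Z = n / (n + k)
= 1083 / (1083 + 3410)
= 1083 / 4493
= 0.241


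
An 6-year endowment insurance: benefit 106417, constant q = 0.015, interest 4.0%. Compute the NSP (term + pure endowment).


Term component = 8074.1254
Pure endowment = 6_p_x * v^6 * benefit = 0.913308 * 0.790315 * 106417 = 76811.8736
NSP = 84885.999


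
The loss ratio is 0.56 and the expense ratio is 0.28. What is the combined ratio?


Combined ratio = loss ratio + expense ratio
= 0.56 + 0.28
= 0.84


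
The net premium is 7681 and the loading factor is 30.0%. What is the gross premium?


Gross = net * (1 + loading)
= 7681 * (1 + 0.3)
= 7681 * 1.3
= 9985.3


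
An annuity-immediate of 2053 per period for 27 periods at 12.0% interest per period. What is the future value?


FV = PMT * ((1+i)^n - 1) / i
= 2053 * ((1.12)^27 - 1) / 0.12
= 2053 * (21.324881 - 1) / 0.12
= 347724.8355


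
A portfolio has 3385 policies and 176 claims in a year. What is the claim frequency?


frequency = claims / policies
= 176 / 3385
= 0.052


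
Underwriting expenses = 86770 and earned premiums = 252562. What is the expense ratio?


Expense ratio = expenses / premiums
= 86770 / 252562
= 0.3436


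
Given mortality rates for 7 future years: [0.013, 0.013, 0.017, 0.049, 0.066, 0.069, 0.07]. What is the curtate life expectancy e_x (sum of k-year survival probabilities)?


e_x = sum_{k=1}^{n} k_p_x
k_p_x values:
  1_p_x = 0.987
  2_p_x = 0.974169
  3_p_x = 0.957608
  4_p_x = 0.910685
  5_p_x = 0.85058
  6_p_x = 0.79189
  7_p_x = 0.736458
e_x = 6.2084


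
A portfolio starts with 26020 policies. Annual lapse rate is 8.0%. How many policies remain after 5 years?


remaining = initial * (1 - lapse)^years
= 26020 * (1 - 0.08)^5
= 26020 * 0.659082
= 17149.3012


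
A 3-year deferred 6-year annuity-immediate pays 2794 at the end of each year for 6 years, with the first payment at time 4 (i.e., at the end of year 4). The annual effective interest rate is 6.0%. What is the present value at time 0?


PV at time 3 of the 6-year annuity-immediate:
a_n = 2794 * (1-(1+0.06)^(-6))/0.06 = 13739.0042
Discount back 3 years to time 0:
PV = 13739.0042 * (1+0.06)^(-3)
= 13739.0042 * 0.839619
= 11535.5328


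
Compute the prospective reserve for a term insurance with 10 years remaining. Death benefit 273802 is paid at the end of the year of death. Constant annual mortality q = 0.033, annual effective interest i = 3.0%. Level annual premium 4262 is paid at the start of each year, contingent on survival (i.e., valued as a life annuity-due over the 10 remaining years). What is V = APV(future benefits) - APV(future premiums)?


v = 1/(1+i) = 0.970874
APV(future benefits) per unit = sum_{k=0}^{9} k_p_x * q * v^(k+1) = 0.245155
APV(future benefits) = 273802 * 0.245155 = 67123.9669
Life annuity-due factor ä_{x:10} = sum_{k=0}^{9} k_p_x * v^k = 7.651812
APV(future premiums) = 4262 * 7.651812 = 32612.0221
V = 67123.9669 - 32612.0221
= 34511.9447


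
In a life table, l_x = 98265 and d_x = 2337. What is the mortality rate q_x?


q_x = d_x / l_x
= 2337 / 98265
= 0.0238


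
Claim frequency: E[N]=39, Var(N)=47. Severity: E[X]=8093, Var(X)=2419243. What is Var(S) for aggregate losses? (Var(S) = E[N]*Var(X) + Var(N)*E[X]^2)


Var(S) = E[N]*Var(X) + Var(N)*E[X]^2
= 39*2419243 + 47*8093^2
= 94350477 + 3078342503
= 3.1727e+09


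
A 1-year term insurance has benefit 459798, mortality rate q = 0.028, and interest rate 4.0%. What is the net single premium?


NSP = benefit * q * v
v = 1/(1+i) = 0.961538
NSP = 459798 * 0.028 * 0.961538
= 12379.1769


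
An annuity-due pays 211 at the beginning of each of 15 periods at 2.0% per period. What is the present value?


PV_due = PMT * (1-(1+i)^(-n))/i * (1+i)
PV_immediate = 2711.1946
PV_due = 2711.1946 * 1.02
= 2765.4185


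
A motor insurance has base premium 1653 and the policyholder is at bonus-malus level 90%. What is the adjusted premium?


adjusted = base * BM_level / 100
= 1653 * 90 / 100
= 1653 * 0.9
= 1487.7


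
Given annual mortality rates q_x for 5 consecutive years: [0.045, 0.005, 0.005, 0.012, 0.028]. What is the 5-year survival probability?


p_k = 1 - q_k for each year
Survival = product of (1 - q_k)
= 0.955 * 0.995 * 0.995 * 0.988 * 0.972
= 0.908


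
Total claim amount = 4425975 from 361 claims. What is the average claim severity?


severity = total / number
= 4425975 / 361
= 12260.3186


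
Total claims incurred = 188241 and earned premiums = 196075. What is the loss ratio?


Loss ratio = claims / premiums
= 188241 / 196075
= 0.96


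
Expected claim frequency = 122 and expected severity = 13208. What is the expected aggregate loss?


E[S] = E[N] * E[X]
= 122 * 13208
= 1.6114e+06


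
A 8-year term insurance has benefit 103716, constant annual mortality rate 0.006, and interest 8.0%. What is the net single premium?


NSP = benefit * sum_{k=0}^{n-1} k_p_x * q * v^(k+1)
With constant q=0.006, v=0.925926
Sum = 0.033846
NSP = 103716 * 0.033846
= 3510.3711


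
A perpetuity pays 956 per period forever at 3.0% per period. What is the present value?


PV = PMT / i
= 956 / 0.03
= 31866.6667


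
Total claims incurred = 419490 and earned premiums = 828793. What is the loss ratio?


Loss ratio = claims / premiums
= 419490 / 828793
= 0.5061


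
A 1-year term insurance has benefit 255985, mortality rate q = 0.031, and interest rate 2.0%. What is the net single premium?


NSP = benefit * q * v
v = 1/(1+i) = 0.980392
NSP = 255985 * 0.031 * 0.980392
= 7779.9363


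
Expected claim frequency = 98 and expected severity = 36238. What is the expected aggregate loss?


E[S] = E[N] * E[X]
= 98 * 36238
= 3.5513e+06


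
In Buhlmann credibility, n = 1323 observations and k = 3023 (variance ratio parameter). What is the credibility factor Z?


Z = n / (n + k)
= 1323 / (1323 + 3023)
= 1323 / 4346
= 0.3044


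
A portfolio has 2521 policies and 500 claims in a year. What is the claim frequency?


frequency = claims / policies
= 500 / 2521
= 0.1983


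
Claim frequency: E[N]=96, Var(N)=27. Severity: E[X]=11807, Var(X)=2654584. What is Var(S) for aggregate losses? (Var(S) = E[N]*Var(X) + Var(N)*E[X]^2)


Var(S) = E[N]*Var(X) + Var(N)*E[X]^2
= 96*2654584 + 27*11807^2
= 254840064 + 3763941723
= 4.0188e+09


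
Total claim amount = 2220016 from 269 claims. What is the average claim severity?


severity = total / number
= 2220016 / 269
= 8252.8476


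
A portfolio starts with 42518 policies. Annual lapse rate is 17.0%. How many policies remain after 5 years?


remaining = initial * (1 - lapse)^years
= 42518 * (1 - 0.17)^5
= 42518 * 0.393904
= 16748.013


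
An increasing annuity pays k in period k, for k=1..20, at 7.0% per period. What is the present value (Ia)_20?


(Ia)_n = sum_{k=1}^{n} k * v^k, v = 1/(1+i)
v = 0.934579
Sum computed term by term:
(Ia)_20 = 88.1031


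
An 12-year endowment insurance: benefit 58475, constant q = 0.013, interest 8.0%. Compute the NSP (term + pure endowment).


Term component = 5399.6376
Pure endowment = 12_p_x * v^12 * benefit = 0.854685 * 0.397114 * 58475 = 19846.823
NSP = 25246.4607


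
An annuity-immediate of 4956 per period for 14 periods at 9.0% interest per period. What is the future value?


FV = PMT * ((1+i)^n - 1) / i
= 4956 * ((1.09)^14 - 1) / 0.09
= 4956 * (3.341727 - 1) / 0.09
= 128951.1016


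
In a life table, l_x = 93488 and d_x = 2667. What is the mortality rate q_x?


q_x = d_x / l_x
= 2667 / 93488
= 0.0285


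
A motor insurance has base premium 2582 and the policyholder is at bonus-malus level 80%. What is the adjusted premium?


adjusted = base * BM_level / 100
= 2582 * 80 / 100
= 2582 * 0.8
= 2065.6


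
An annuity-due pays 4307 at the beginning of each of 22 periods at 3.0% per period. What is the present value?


PV_due = PMT * (1-(1+i)^(-n))/i * (1+i)
PV_immediate = 68640.3
PV_due = 68640.3 * 1.03
= 70699.509


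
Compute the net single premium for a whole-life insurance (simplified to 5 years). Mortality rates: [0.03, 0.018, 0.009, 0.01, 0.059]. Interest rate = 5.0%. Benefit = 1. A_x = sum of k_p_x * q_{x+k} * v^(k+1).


v = 0.952381
Year 0: k_p_x=1.0, q=0.03, term=0.028571
Year 1: k_p_x=0.97, q=0.018, term=0.015837
Year 2: k_p_x=0.95254, q=0.009, term=0.007406
Year 3: k_p_x=0.943967, q=0.01, term=0.007766
Year 4: k_p_x=0.934527, q=0.059, term=0.043201
A_x = 0.1028


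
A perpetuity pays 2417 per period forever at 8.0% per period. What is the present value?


PV = PMT / i
= 2417 / 0.08
= 30212.5


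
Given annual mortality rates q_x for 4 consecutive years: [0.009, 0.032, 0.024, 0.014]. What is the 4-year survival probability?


p_k = 1 - q_k for each year
Survival = product of (1 - q_k)
= 0.991 * 0.968 * 0.976 * 0.986
= 0.9232


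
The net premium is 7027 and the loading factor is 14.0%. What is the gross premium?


Gross = net * (1 + loading)
= 7027 * (1 + 0.14)
= 7027 * 1.14
= 8010.78


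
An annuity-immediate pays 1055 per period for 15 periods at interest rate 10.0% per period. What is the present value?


PV = PMT * (1 - (1+i)^(-n)) / i
= 1055 * (1 - (1+0.1)^(-15)) / 0.1
= 1055 * (1 - 0.239392) / 0.1
= 1055 * 7.60608
= 8024.4139


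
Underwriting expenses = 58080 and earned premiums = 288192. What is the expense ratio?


Expense ratio = expenses / premiums
= 58080 / 288192
= 0.2015


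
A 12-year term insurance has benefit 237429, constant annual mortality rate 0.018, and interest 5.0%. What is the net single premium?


NSP = benefit * sum_{k=0}^{n-1} k_p_x * q * v^(k+1)
With constant q=0.018, v=0.952381
Sum = 0.146175
NSP = 237429 * 0.146175
= 34706.2917


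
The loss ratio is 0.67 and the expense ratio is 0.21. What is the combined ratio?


Combined ratio = loss ratio + expense ratio
= 0.67 + 0.21
= 0.88


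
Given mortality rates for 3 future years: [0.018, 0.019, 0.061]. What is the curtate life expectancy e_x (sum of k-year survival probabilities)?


e_x = sum_{k=1}^{n} k_p_x
k_p_x values:
  1_p_x = 0.982
  2_p_x = 0.963342
  3_p_x = 0.904578
e_x = 2.8499


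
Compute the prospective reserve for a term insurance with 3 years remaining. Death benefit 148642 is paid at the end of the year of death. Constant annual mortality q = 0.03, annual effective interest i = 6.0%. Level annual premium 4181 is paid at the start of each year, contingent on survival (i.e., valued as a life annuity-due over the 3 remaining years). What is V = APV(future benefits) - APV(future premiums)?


v = 1/(1+i) = 0.943396
APV(future benefits) per unit = sum_{k=0}^{2} k_p_x * q * v^(k+1) = 0.077901
APV(future benefits) = 148642 * 0.077901 = 11579.3183
Life annuity-due factor ä_{x:3} = sum_{k=0}^{2} k_p_x * v^k = 2.752492
APV(future premiums) = 4181 * 2.752492 = 11508.169
V = 11579.3183 - 11508.169
= 71.1493


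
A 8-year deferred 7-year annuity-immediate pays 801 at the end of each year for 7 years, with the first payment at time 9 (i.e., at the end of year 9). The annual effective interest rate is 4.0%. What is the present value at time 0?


PV at time 8 of the 7-year annuity-immediate:
a_n = 801 * (1-(1+0.04)^(-7))/0.04 = 4807.6458
Discount back 8 years to time 0:
PV = 4807.6458 * (1+0.04)^(-8)
= 4807.6458 * 0.73069
= 3512.8997


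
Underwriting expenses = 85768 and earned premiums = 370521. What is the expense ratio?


Expense ratio = expenses / premiums
= 85768 / 370521
= 0.2315


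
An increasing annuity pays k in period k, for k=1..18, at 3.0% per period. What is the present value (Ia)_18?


(Ia)_n = sum_{k=1}^{n} k * v^k, v = 1/(1+i)
v = 0.970874
Sum computed term by term:
(Ia)_18 = 119.7672


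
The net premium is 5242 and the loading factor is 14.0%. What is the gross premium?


Gross = net * (1 + loading)
= 5242 * (1 + 0.14)
= 5242 * 1.14
= 5975.88


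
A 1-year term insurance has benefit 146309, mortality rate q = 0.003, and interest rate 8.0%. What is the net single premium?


NSP = benefit * q * v
v = 1/(1+i) = 0.925926
NSP = 146309 * 0.003 * 0.925926
= 406.4139


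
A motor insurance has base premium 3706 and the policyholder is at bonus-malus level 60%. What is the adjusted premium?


adjusted = base * BM_level / 100
= 3706 * 60 / 100
= 3706 * 0.6
= 2223.6


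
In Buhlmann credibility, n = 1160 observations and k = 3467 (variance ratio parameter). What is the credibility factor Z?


Z = n / (n + k)
= 1160 / (1160 + 3467)
= 1160 / 4627
= 0.2507


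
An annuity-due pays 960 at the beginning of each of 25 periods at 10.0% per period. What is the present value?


PV_due = PMT * (1-(1+i)^(-n))/i * (1+i)
PV_immediate = 8713.9584
PV_due = 8713.9584 * 1.1
= 9585.3543


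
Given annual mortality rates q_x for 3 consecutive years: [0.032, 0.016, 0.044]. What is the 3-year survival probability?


p_k = 1 - q_k for each year
Survival = product of (1 - q_k)
= 0.968 * 0.984 * 0.956
= 0.9106


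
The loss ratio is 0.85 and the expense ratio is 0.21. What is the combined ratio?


Combined ratio = loss ratio + expense ratio
= 0.85 + 0.21
= 1.06


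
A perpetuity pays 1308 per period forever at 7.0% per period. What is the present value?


PV = PMT / i
= 1308 / 0.07
= 18685.7143


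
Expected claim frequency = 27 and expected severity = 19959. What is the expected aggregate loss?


E[S] = E[N] * E[X]
= 27 * 19959
= 538893


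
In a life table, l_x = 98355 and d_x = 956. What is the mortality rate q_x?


q_x = d_x / l_x
= 956 / 98355
= 0.0097


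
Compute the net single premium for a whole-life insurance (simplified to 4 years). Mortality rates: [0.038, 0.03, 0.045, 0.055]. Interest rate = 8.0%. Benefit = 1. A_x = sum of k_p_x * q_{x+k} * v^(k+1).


v = 0.925926
Year 0: k_p_x=1.0, q=0.038, term=0.035185
Year 1: k_p_x=0.962, q=0.03, term=0.024743
Year 2: k_p_x=0.93314, q=0.045, term=0.033334
Year 3: k_p_x=0.891149, q=0.055, term=0.036026
A_x = 0.1293


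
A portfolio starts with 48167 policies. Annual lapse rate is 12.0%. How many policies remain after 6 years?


remaining = initial * (1 - lapse)^years
= 48167 * (1 - 0.12)^6
= 48167 * 0.464404
= 22368.9516


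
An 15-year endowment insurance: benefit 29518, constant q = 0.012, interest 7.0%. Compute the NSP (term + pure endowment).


Term component = 3013.3806
Pure endowment = 15_p_x * v^15 * benefit = 0.834361 * 0.362446 * 29518 = 8926.5662
NSP = 11939.9468


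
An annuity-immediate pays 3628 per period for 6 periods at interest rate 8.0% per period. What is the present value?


PV = PMT * (1 - (1+i)^(-n)) / i
= 3628 * (1 - (1+0.08)^(-6)) / 0.08
= 3628 * (1 - 0.63017) / 0.08
= 3628 * 4.62288
= 16771.8074


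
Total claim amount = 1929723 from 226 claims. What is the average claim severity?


severity = total / number
= 1929723 / 226
= 8538.5973


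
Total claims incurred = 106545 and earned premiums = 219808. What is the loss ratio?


Loss ratio = claims / premiums
= 106545 / 219808
= 0.4847


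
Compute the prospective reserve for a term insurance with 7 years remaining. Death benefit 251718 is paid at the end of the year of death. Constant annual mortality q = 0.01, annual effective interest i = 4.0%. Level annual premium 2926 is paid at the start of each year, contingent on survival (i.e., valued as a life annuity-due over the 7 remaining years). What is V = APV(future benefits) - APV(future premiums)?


v = 1/(1+i) = 0.961538
APV(future benefits) per unit = sum_{k=0}^{6} k_p_x * q * v^(k+1) = 0.058341
APV(future benefits) = 251718 * 0.058341 = 14685.5775
Life annuity-due factor ä_{x:7} = sum_{k=0}^{6} k_p_x * v^k = 6.067504
APV(future premiums) = 2926 * 6.067504 = 17753.5177
V = 14685.5775 - 17753.5177
= -3067.9402


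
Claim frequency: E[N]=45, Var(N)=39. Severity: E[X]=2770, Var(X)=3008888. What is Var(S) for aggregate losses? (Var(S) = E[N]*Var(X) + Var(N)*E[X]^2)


Var(S) = E[N]*Var(X) + Var(N)*E[X]^2
= 45*3008888 + 39*2770^2
= 135399960 + 299243100
= 4.3464e+08


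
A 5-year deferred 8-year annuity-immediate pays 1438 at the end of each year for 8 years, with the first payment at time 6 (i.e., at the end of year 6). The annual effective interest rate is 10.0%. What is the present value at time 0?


PV at time 5 of the 8-year annuity-immediate:
a_n = 1438 * (1-(1+0.1)^(-8))/0.1 = 7671.6239
Discount back 5 years to time 0:
PV = 7671.6239 * (1+0.1)^(-5)
= 7671.6239 * 0.620921
= 4763.4748


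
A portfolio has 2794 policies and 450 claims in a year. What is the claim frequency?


frequency = claims / policies
= 450 / 2794
= 0.1611


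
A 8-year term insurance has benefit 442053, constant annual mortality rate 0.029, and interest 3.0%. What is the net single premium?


NSP = benefit * sum_{k=0}^{n-1} k_p_x * q * v^(k+1)
With constant q=0.029, v=0.970874
Sum = 0.184904
NSP = 442053 * 0.184904
= 81737.514


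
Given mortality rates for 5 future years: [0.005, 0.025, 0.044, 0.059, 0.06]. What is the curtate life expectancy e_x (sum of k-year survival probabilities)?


e_x = sum_{k=1}^{n} k_p_x
k_p_x values:
  1_p_x = 0.995
  2_p_x = 0.970125
  3_p_x = 0.927439
  4_p_x = 0.872721
  5_p_x = 0.820357
e_x = 4.5856


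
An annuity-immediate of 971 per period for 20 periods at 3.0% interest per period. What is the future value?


FV = PMT * ((1+i)^n - 1) / i
= 971 * ((1.03)^20 - 1) / 0.03
= 971 * (1.806111 - 1) / 0.03
= 26091.1336


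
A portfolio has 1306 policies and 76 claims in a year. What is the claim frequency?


frequency = claims / policies
= 76 / 1306
= 0.0582


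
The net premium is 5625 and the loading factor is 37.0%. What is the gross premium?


Gross = net * (1 + loading)
= 5625 * (1 + 0.37)
= 5625 * 1.37
= 7706.25


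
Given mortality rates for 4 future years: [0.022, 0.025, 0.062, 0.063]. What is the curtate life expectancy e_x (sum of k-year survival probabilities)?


e_x = sum_{k=1}^{n} k_p_x
k_p_x values:
  1_p_x = 0.978
  2_p_x = 0.95355
  3_p_x = 0.89443
  4_p_x = 0.838081
e_x = 3.6641


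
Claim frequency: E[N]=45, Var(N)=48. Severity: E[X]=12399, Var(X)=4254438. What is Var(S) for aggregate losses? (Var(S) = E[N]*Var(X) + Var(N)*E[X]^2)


Var(S) = E[N]*Var(X) + Var(N)*E[X]^2
= 45*4254438 + 48*12399^2
= 191449710 + 7379289648
= 7.5707e+09


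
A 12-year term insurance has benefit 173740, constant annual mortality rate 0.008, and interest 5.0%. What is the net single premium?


NSP = benefit * sum_{k=0}^{n-1} k_p_x * q * v^(k+1)
With constant q=0.008, v=0.952381
Sum = 0.068183
NSP = 173740 * 0.068183
= 11846.1564


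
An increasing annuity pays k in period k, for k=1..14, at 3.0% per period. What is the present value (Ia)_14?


(Ia)_n = sum_{k=1}^{n} k * v^k, v = 1/(1+i)
v = 0.970874
Sum computed term by term:
(Ia)_14 = 79.3102


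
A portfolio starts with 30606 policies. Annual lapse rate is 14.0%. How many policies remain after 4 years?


remaining = initial * (1 - lapse)^years
= 30606 * (1 - 0.14)^4
= 30606 * 0.547008
= 16741.7317


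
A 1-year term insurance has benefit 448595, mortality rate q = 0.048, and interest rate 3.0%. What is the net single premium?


NSP = benefit * q * v
v = 1/(1+i) = 0.970874
NSP = 448595 * 0.048 * 0.970874
= 20905.3981


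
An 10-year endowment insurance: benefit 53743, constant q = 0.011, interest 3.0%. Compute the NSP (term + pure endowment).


Term component = 4813.3221
Pure endowment = 10_p_x * v^10 * benefit = 0.895288 * 0.744094 * 53743 = 35802.4358
NSP = 40615.7579


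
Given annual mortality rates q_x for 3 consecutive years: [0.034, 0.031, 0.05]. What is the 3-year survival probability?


p_k = 1 - q_k for each year
Survival = product of (1 - q_k)
= 0.966 * 0.969 * 0.95
= 0.8893


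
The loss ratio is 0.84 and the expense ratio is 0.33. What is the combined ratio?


Combined ratio = loss ratio + expense ratio
= 0.84 + 0.33
= 1.17


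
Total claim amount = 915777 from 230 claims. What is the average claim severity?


severity = total / number
= 915777 / 230
= 3981.6391


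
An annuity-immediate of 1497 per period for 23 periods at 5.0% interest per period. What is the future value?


FV = PMT * ((1+i)^n - 1) / i
= 1497 * ((1.05)^23 - 1) / 0.05
= 1497 * (3.071524 - 1) / 0.05
= 62021.4213


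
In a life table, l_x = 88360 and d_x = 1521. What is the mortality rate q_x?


q_x = d_x / l_x
= 1521 / 88360
= 0.0172


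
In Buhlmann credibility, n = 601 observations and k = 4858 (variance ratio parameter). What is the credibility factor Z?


Z = n / (n + k)
= 601 / (601 + 4858)
= 601 / 5459
= 0.1101


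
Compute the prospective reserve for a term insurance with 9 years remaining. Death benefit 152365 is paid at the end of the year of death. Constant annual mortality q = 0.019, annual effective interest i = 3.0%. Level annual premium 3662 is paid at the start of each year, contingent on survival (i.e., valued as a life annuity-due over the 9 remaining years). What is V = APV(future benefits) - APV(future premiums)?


v = 1/(1+i) = 0.970874
APV(future benefits) per unit = sum_{k=0}^{8} k_p_x * q * v^(k+1) = 0.137695
APV(future benefits) = 152365 * 0.137695 = 20979.9723
Life annuity-due factor ä_{x:9} = sum_{k=0}^{8} k_p_x * v^k = 7.464545
APV(future premiums) = 3662 * 7.464545 = 27335.1624
V = 20979.9723 - 27335.1624
= -6355.1901


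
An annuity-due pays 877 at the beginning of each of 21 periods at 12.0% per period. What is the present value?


PV_due = PMT * (1-(1+i)^(-n))/i * (1+i)
PV_immediate = 6631.8768
PV_due = 6631.8768 * 1.12
= 7427.7021


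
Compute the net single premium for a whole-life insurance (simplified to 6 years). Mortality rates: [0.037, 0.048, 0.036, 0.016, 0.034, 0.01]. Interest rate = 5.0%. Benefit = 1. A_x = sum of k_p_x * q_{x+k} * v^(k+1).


v = 0.952381
Year 0: k_p_x=1.0, q=0.037, term=0.035238
Year 1: k_p_x=0.963, q=0.048, term=0.041927
Year 2: k_p_x=0.916776, q=0.036, term=0.02851
Year 3: k_p_x=0.883772, q=0.016, term=0.011633
Year 4: k_p_x=0.869632, q=0.034, term=0.023167
Year 5: k_p_x=0.840064, q=0.01, term=0.006269
A_x = 0.1467


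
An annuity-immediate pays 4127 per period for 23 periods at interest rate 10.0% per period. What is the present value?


PV = PMT * (1 - (1+i)^(-n)) / i
= 4127 * (1 - (1+0.1)^(-23)) / 0.1
= 4127 * (1 - 0.111678) / 0.1
= 4127 * 8.883218
= 36661.0424


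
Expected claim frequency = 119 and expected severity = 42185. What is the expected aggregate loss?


E[S] = E[N] * E[X]
= 119 * 42185
= 5.0200e+06


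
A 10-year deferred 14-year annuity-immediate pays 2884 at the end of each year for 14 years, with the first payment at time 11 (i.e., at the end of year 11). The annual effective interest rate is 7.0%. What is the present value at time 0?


PV at time 10 of the 14-year annuity-immediate:
a_n = 2884 * (1-(1+0.07)^(-14))/0.07 = 25221.9297
Discount back 10 years to time 0:
PV = 25221.9297 * (1+0.07)^(-10)
= 25221.9297 * 0.508349
= 12821.5501


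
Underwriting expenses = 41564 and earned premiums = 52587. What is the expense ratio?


Expense ratio = expenses / premiums
= 41564 / 52587
= 0.7904


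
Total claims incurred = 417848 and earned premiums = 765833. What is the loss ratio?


Loss ratio = claims / premiums
= 417848 / 765833
= 0.5456


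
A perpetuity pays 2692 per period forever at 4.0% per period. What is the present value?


PV = PMT / i
= 2692 / 0.04
= 67300.0


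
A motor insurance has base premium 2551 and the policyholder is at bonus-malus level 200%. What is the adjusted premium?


adjusted = base * BM_level / 100
= 2551 * 200 / 100
= 2551 * 2.0
= 5102.0


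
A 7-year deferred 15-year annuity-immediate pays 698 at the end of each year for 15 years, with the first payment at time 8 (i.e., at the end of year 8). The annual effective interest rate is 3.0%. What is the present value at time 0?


PV at time 7 of the 15-year annuity-immediate:
a_n = 698 * (1-(1+0.03)^(-15))/0.03 = 8332.6787
Discount back 7 years to time 0:
PV = 8332.6787 * (1+0.03)^(-7)
= 8332.6787 * 0.813092
= 6775.2303


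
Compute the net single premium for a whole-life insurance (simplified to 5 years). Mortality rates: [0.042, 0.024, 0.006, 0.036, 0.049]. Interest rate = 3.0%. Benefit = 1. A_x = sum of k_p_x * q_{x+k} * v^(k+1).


v = 0.970874
Year 0: k_p_x=1.0, q=0.042, term=0.040777
Year 1: k_p_x=0.958, q=0.024, term=0.021672
Year 2: k_p_x=0.935008, q=0.006, term=0.005134
Year 3: k_p_x=0.929398, q=0.036, term=0.029727
Year 4: k_p_x=0.89594, q=0.049, term=0.037869
A_x = 0.1352


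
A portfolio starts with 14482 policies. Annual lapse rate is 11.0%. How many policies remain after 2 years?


remaining = initial * (1 - lapse)^years
= 14482 * (1 - 0.11)^2
= 14482 * 0.7921
= 11471.1922


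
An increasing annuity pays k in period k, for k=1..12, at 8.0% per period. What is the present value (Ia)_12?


(Ia)_n = sum_{k=1}^{n} k * v^k, v = 1/(1+i)
v = 0.925926
Sum computed term by term:
(Ia)_12 = 42.17


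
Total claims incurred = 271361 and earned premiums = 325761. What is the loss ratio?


Loss ratio = claims / premiums
= 271361 / 325761
= 0.833


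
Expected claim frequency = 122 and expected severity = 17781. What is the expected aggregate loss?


E[S] = E[N] * E[X]
= 122 * 17781
= 2.1693e+06


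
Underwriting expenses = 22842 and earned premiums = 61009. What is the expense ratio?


Expense ratio = expenses / premiums
= 22842 / 61009
= 0.3744


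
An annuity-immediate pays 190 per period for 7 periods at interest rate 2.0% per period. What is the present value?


PV = PMT * (1 - (1+i)^(-n)) / i
= 190 * (1 - (1+0.02)^(-7)) / 0.02
= 190 * (1 - 0.87056) / 0.02
= 190 * 6.471991
= 1229.6783


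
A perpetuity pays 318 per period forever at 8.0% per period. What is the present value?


PV = PMT / i
= 318 / 0.08
= 3975.0
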